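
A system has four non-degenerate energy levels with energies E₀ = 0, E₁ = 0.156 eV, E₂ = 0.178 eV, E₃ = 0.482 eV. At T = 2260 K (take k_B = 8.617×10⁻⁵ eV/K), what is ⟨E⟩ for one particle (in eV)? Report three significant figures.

k_BT = 8.617×10⁻⁵ × 2260 K = 0.19474 eV.
Eᵢ/kT = 0, 0.80107, 0.91404, 2.4751.
Z = Σ e^(−Eᵢ/kT) = e^(−0) + e^(−0.80107) + e^(−0.91404) + e^(−2.4751) = 1.0000 + 0.44885 + 0.40090 + 0.084155 = 1.9339.
⟨E⟩ = Σ Eᵢ e^(−Eᵢ/kT) / Z = (0·1.0000 + 0.156·0.44885 + 0.178·0.40090 + 0.482·0.084155) / 1.9339 = 0.0941 eV.

0.0941 eV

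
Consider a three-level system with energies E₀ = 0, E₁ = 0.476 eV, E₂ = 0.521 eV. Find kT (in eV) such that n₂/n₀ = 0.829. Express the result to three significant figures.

2.78 eV

n₂/n₀ = exp[−(E₂−E₀)/kT] = 0.829.
⇒ (E₂−E₀)/kT = ln(1/0.829) = ln(1.2063) = 0.18756.
kT = 0.521 eV / 0.18756 = 2.78 eV.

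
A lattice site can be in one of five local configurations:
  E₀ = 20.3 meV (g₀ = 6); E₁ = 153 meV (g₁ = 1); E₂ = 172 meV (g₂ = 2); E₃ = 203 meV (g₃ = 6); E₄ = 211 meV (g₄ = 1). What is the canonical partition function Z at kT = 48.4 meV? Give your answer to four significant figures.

Eᵢ/kT = 0.419421, 3.16116, 3.55372, 4.19421, 4.35950.
Z = Σ gᵢe^(−Eᵢ/kT) = 6·e^(−0.419421) + 1·e^(−3.16116) + 2·e^(−3.55372) + 6·e^(−4.19421) + 1·e^(−4.35950) = 3.94456 + 0.0423766 + 0.0572360 + 0.0904959 + 0.0127848 = 4.14745.

Z = 4.147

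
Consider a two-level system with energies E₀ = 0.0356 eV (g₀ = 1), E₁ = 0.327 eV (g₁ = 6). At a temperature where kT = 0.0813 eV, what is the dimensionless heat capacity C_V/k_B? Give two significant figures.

1.6

Eᵢ/kT = 0.4379, 4.022.
Z = Σ gᵢe^(−Eᵢ/kT) = 1·e^(−0.4379) + 6·e^(−4.022) = 0.6454 + 0.1075 = 0.7529.
⟨E⟩ = 0.07721 eV, ⟨E²⟩ = 0.01635 eV².
C_V/k_B = (⟨E²⟩ − ⟨E⟩²)/(kT)² = (0.01635 − 0.005961)/0.006610 = 1.6.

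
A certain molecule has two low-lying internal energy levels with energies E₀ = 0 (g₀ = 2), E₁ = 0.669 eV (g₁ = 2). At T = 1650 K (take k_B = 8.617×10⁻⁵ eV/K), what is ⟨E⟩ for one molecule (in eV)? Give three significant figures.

k_BT = 8.617×10⁻⁵ × 1650 K = 0.14218 eV.
Eᵢ/kT = 0, 4.7053.
Z = Σ gᵢe^(−Eᵢ/kT) = 2·e^(−0) + 2·e^(−4.7053) = 2.0000 + 0.018094 = 2.0181.
⟨E⟩ = Σ Eᵢ gᵢe^(−Eᵢ/kT) / Z = (0·2.0000 + 0.669·0.018094) / 2.0181 = 0.00600 eV.

0.00600 eV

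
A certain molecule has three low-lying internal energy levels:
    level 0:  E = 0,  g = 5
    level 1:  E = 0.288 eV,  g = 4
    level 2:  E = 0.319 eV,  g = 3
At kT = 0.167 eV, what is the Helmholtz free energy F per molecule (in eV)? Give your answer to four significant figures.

-0.3035 eV

Eᵢ/kT = 0, 1.72455, 1.91018.
Z = Σ gᵢe^(−Eᵢ/kT) = 5·e^(−0) + 4·e^(−1.72455) + 3·e^(−1.91018) = 5.00000 + 0.713013 + 0.444161 = 6.15717.
F = −kT ln Z = −0.167 × ln(6.15717) = −0.167 × 1.81762 = -0.3035 eV.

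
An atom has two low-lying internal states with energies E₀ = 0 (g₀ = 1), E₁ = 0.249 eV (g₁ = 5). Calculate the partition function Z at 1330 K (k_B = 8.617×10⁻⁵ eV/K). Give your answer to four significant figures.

Z = 1.569

k_BT = 8.617×10⁻⁵ × 1330 K = 0.114606 eV.
Eᵢ/kT = 0, 2.17266.
Z = Σ gᵢe^(−Eᵢ/kT) = 1·e^(−0) + 5·e^(−2.17266) = 1.00000 + 0.569372 = 1.56937.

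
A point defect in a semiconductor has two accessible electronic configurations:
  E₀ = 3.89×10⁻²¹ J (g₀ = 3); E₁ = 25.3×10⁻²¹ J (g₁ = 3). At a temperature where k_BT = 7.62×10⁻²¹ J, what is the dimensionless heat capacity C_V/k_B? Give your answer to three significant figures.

0.423

Eᵢ/kT = 0.51050, 3.3202.
Z = Σ gᵢe^(−Eᵢ/kT) = 3·e^(−0.51050) + 3·e^(−3.3202) = 1.8006 + 0.10844 = 1.9090.
⟨E⟩ = 5.1063, ⟨E²⟩ = 50.633.
C_V/k_B = (⟨E²⟩ − ⟨E⟩²)/(kT)² = (50.633 − 26.074)/58.064 = 0.423.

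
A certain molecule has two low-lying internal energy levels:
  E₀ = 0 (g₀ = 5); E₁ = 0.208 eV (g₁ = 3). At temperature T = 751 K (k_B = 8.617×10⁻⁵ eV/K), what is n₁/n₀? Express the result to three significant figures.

k_BT = 8.617×10⁻⁵ × 751 K = 0.064714 eV.
n₁/n₀ = (g₁/g₀) exp[−(E₁−E₀)/kT] = (3/5) × exp(−(0.208 eV)/(0.064714 eV)) = (3/5) × exp(-3.2141) = 0.0241.

0.0241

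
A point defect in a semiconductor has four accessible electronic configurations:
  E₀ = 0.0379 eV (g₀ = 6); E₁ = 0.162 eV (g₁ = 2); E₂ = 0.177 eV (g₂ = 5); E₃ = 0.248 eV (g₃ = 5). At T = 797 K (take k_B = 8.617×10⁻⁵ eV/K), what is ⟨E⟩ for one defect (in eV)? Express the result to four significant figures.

k_BT = 8.617×10⁻⁵ × 797 K = 0.0686775 eV.
Eᵢ/kT = 0.551855, 2.35885, 2.57726, 3.61108.
Z = Σ gᵢe^(−Eᵢ/kT) = 6·e^(−0.551855) + 2·e^(−2.35885) + 5·e^(−2.57726) + 5·e^(−3.61108) = 3.45528 + 0.189058 + 0.379910 + 0.135113 = 4.15936.
⟨E⟩ = Σ Eᵢ gᵢe^(−Eᵢ/kT) / Z = (0.0379·3.45528 + 0.162·0.189058 + 0.177·0.379910 + 0.248·0.135113) / 4.15936 = 0.06307 eV.

0.06307 eV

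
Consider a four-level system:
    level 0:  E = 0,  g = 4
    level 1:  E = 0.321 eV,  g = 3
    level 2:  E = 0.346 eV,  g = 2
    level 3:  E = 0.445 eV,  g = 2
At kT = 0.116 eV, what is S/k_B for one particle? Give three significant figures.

Eᵢ/kT = 0, 2.7672, 2.9828, 3.8362.
Z = Σ gᵢe^(−Eᵢ/kT) = 4·e^(−0) + 3·e^(−2.7672) + 2·e^(−2.9828) + 2·e^(−3.8362) = 4.0000 + 0.18851 + 0.10130 + 0.043151 = 4.3330.
⟨E⟩ = Σ EᵢPᵢ = 0.026486 eV.
S/k_B = ln Z + ⟨E⟩/kT = ln(4.3330) + 0.026486/0.116 = 1.4663 + 0.22833 = 1.69.

1.69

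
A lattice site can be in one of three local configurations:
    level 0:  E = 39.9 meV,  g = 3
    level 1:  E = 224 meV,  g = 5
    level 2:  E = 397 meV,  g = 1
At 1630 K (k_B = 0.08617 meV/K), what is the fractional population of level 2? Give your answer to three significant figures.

0.0178

k_BT = 0.08617 × 1630 K = 140.46 meV.
Eᵢ/kT = 0.28407, 1.5948, 2.8264.
Z = Σ gᵢe^(−Eᵢ/kT) = 3·e^(−0.28407) + 5·e^(−1.5948) + 1·e^(−2.8264) = 2.2581 + 1.0147 + 0.059226 = 3.3320.
P₂ = g₂ e^(−E₂/kT) / Z = 0.059226/3.3320 = 0.0178.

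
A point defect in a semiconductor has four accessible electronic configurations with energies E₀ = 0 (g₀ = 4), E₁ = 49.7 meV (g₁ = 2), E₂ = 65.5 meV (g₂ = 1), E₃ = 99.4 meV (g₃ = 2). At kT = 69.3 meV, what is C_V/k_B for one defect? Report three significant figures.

Eᵢ/kT = 0, 0.71717, 0.94517, 1.4343.
Z = Σ gᵢe^(−Eᵢ/kT) = 4·e^(−0) + 2·e^(−0.71717) + 1·e^(−0.94517) + 2·e^(−1.4343) = 4.0000 + 0.97626 + 0.38861 + 0.47656 = 5.8414.
⟨E⟩ = 20.773 meV, ⟨E²⟩ = 1504.3 meV².
C_V/k_B = (⟨E²⟩ − ⟨E⟩²)/(kT)² = (1504.3 − 431.52)/4802.5 = 0.223.

0.223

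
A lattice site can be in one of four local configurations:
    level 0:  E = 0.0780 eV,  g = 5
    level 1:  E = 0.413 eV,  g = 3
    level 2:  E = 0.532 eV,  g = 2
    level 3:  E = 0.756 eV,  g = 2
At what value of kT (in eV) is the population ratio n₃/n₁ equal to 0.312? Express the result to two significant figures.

0.45 eV

n₃/n₁ = (g₃/g₁) exp[−(E₃−E₁)/kT] = 0.312.
⇒ (E₃−E₁)/kT = ln((2/3)/0.312) = ln(2.137) = 0.7594.
kT = 0.343 eV / 0.7594 = 0.45 eV.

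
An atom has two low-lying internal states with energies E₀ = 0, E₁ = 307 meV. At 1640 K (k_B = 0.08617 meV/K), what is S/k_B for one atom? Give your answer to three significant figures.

k_BT = 0.08617 × 1640 K = 141.32 meV.
Eᵢ/kT = 0, 2.1724.
Z = Σ e^(−Eᵢ/kT) = e^(−0) + e^(−2.1724) = 1.0000 + 0.11390 = 1.1139.
⟨E⟩ = Σ EᵢPᵢ = 31.392 meV.
S/k_B = ln Z + ⟨E⟩/kT = ln(1.1139) + 31.392/141.32 = 0.10787 + 0.22213 = 0.330.

0.330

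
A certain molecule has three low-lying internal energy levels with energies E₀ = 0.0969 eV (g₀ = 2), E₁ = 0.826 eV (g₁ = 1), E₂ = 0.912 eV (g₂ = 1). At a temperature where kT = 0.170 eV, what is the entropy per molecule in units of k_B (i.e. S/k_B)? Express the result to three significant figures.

0.753

Eᵢ/kT = 0.57000, 4.8588, 5.3647.
Z = Σ gᵢe^(−Eᵢ/kT) = 2·e^(−0.57000) + 1·e^(−4.8588) + 1·e^(−5.3647) = 1.1311 + 0.0077598 + 0.0046789 = 1.1435.
⟨E⟩ = Σ EᵢPᵢ = 0.10519 eV.
S/k_B = ln Z + ⟨E⟩/kT = ln(1.1435) + 0.10519/0.170 = 0.13409 + 0.61876 = 0.753.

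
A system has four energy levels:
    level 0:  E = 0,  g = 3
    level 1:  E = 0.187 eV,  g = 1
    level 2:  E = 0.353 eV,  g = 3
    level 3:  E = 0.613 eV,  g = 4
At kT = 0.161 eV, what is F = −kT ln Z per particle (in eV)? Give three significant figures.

Eᵢ/kT = 0, 1.1615, 2.1925, 3.8075.
Z = Σ gᵢe^(−Eᵢ/kT) = 3·e^(−0) + 1·e^(−1.1615) + 3·e^(−2.1925) + 4·e^(−3.8075) = 3.0000 + 0.31302 + 0.33491 + 0.088814 = 3.7367.
F = −kT ln Z = −0.161 × ln(3.7367) = −0.161 × 1.3182 = -0.212 eV.

-0.212 eV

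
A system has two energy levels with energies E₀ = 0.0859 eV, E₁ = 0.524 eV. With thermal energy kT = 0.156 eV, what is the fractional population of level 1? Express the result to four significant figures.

Eᵢ/kT = 0.550641, 3.35897.
Z = Σ e^(−Eᵢ/kT) = e^(−0.550641) + e^(−3.35897) = 0.576580 + 0.0347711 = 0.611351.
P₁ = e^(−E₁/kT) / Z = 0.0347711/0.611351 = 0.05688.

0.05688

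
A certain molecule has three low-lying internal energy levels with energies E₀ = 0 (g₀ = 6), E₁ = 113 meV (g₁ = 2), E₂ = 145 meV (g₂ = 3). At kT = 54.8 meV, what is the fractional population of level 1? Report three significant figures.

Eᵢ/kT = 0, 2.0620, 2.6460.
Z = Σ gᵢe^(−Eᵢ/kT) = 6·e^(−0) + 2·e^(−2.0620) + 3·e^(−2.6460) = 6.0000 + 0.25440 + 0.21280 = 6.4672.
P₁ = g₁ e^(−E₁/kT) / Z = 0.25440/6.4672 = 0.0393.

0.0393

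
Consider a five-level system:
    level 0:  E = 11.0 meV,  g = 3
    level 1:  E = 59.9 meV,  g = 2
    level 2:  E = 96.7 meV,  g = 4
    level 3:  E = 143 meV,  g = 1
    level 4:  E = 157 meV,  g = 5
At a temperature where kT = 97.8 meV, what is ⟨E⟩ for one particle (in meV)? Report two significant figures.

66 meV

Eᵢ/kT = 0.1125, 0.6125, 0.9888, 1.462, 1.605.
Z = Σ gᵢe^(−Eᵢ/kT) = 3·e^(−0.1125) + 2·e^(−0.6125) + 4·e^(−0.9888) + 1·e^(−1.462) + 5·e^(−1.605) = 2.681 + 1.084 + 1.488 + 0.2318 + 1.004 = 6.489.
⟨E⟩ = Σ Eᵢ gᵢe^(−Eᵢ/kT) / Z = (11.0·2.681 + 59.9·1.084 + 96.7·1.488 + 143·0.2318 + 157·1.004) / 6.489 = 66 meV.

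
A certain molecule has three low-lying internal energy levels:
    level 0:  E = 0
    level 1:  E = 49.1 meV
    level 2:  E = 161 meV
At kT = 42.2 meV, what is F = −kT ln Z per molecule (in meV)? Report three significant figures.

Eᵢ/kT = 0, 1.1635, 3.8152.
Z = Σ e^(−Eᵢ/kT) = e^(−0) + e^(−1.1635) + e^(−3.8152) = 1.0000 + 0.31239 + 0.022033 = 1.3344.
F = −kT ln Z = −42.2 × ln(1.3344) = −42.2 × 0.28848 = -12.2 meV.

-12.2 meV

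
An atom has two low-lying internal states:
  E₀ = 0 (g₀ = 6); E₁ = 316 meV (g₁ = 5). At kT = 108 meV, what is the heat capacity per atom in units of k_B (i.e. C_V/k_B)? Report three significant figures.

Eᵢ/kT = 0, 2.9259.
Z = Σ gᵢe^(−Eᵢ/kT) = 6·e^(−0) + 5·e^(−2.9259) = 6.0000 + 0.26808 = 6.2681.
⟨E⟩ = 13.515 meV, ⟨E²⟩ = 4270.7 meV².
C_V/k_B = (⟨E²⟩ − ⟨E⟩²)/(kT)² = (4270.7 − 182.66)/11664 = 0.350.

0.350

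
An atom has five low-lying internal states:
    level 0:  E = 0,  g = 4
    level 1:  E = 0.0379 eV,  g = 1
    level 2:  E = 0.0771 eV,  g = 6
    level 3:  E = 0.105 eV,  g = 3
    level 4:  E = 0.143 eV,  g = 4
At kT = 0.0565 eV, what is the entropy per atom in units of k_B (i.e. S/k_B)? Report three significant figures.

2.52

Eᵢ/kT = 0, 0.67080, 1.3646, 1.8584, 2.5310.
Z = Σ gᵢe^(−Eᵢ/kT) = 4·e^(−0) + 1·e^(−0.67080) + 6·e^(−1.3646) + 3·e^(−1.8584) + 4·e^(−2.5310) = 4.0000 + 0.51130 + 1.5329 + 0.46777 + 0.31832 = 6.8303.
⟨E⟩ = Σ EᵢPᵢ = 0.033996 eV.
S/k_B = ln Z + ⟨E⟩/kT = ln(6.8303) + 0.033996/0.0565 = 1.9214 + 0.60170 = 2.52.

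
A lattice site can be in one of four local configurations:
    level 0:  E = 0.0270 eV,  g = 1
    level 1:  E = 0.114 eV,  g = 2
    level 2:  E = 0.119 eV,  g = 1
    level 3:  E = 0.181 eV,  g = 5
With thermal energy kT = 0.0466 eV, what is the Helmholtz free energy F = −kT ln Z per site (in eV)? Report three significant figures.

0.00419 eV

Eᵢ/kT = 0.57940, 2.4464, 2.5536, 3.8841.
Z = Σ gᵢe^(−Eᵢ/kT) = 1·e^(−0.57940) + 2·e^(−2.4464) + 1·e^(−2.5536) + 5·e^(−3.8841) = 0.56023 + 0.17321 + 0.077801 + 0.10283 = 0.91407.
F = −kT ln Z = −0.0466 × ln(0.91407) = −0.0466 × -0.089848 = 0.00419 eV.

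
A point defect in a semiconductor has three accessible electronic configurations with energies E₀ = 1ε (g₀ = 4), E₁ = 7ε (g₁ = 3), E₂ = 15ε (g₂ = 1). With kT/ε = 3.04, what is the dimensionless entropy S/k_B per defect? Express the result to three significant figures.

Eᵢ/kT = 0.32895, 2.3026, 4.9342.
Z = Σ gᵢe^(−Eᵢ/kT) = 4·e^(−0.32895) + 3·e^(−2.3026) + 1·e^(−4.9342) = 2.8787 + 0.30000 + 0.0071962 = 3.1859.
⟨E⟩ = Σ EᵢPᵢ = 1.5966 ε.
S/k_B = ln Z + ⟨E⟩/kT = ln(3.1859) + 1.5966/3.04 = 1.1587 + 0.52520 = 1.68.

1.68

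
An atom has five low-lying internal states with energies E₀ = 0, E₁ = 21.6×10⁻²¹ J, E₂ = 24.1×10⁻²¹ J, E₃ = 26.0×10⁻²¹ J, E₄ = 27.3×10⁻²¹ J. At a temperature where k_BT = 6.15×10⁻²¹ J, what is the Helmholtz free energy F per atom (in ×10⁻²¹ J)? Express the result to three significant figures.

Eᵢ/kT = 0, 3.5122, 3.9187, 4.2276, 4.4390.
Z = Σ e^(−Eᵢ/kT) = e^(−0) + e^(−3.5122) + e^(−3.9187) + e^(−4.2276) + e^(−4.4390) = 1.0000 + 0.029831 + 0.019867 + 0.014587 + 0.011808 = 1.0761.
F = −kT ln Z = −6.15 × ln(1.0761) = −6.15 × 0.073343 = -0.451 ×10⁻²¹ J.

-0.451 ×10⁻²¹ J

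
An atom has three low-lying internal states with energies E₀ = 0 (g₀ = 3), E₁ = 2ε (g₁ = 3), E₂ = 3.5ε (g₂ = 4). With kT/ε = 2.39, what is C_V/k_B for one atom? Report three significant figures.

0.335

Eᵢ/kT = 0, 0.83682, 1.4644.
Z = Σ gᵢe^(−Eᵢ/kT) = 3·e^(−0) + 3·e^(−0.83682) + 4·e^(−1.4644) = 3.0000 + 1.2993 + 0.92487 = 5.2242.
⟨E⟩ = 1.1170 ε, ⟨E²⟩ = 3.1635 ε².
C_V/k_B = (⟨E²⟩ − ⟨E⟩²)/(kT)² = (3.1635 − 1.2477)/5.7121 = 0.335.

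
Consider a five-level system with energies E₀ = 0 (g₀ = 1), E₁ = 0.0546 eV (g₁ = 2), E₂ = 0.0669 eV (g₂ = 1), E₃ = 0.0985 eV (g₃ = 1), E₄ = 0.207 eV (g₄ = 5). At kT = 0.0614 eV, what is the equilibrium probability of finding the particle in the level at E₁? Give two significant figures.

0.32

Eᵢ/kT = 0, 0.8893, 1.090, 1.604, 3.371.
Z = Σ gᵢe^(−Eᵢ/kT) = 1·e^(−0) + 2·e^(−0.8893) + 1·e^(−1.090) + 1·e^(−1.604) + 5·e^(−3.371) = 1.000 + 0.8219 + 0.3362 + 0.2011 + 0.1718 = 2.531.
P₁ = g₁ e^(−E₁/kT) / Z = 0.8219/2.531 = 0.32.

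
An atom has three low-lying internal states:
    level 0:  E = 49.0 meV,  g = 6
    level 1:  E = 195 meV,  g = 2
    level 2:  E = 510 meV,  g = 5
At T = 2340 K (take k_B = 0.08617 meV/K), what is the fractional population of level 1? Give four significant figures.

0.1297

k_BT = 0.08617 × 2340 K = 201.638 meV.
Eᵢ/kT = 0.243010, 0.967080, 2.52929.
Z = Σ gᵢe^(−Eᵢ/kT) = 6·e^(−0.243010) + 2·e^(−0.967080) + 5·e^(−2.52929) = 4.70558 + 0.760383 + 0.398578 = 5.86454.
P₁ = g₁ e^(−E₁/kT) / Z = 0.760383/5.86454 = 0.1297.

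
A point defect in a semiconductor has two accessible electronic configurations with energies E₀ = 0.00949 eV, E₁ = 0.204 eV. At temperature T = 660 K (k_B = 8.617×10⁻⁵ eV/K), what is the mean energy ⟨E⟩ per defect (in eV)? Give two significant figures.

0.016 eV

k_BT = 8.617×10⁻⁵ × 660 K = 0.05687 eV.
Eᵢ/kT = 0.1669, 3.587.
Z = Σ e^(−Eᵢ/kT) = e^(−0.1669) + e^(−3.587) = 0.8463 + 0.02768 = 0.8740.
⟨E⟩ = Σ Eᵢ e^(−Eᵢ/kT) / Z = (0.00949·0.8463 + 0.204·0.02768) / 0.8740 = 0.016 eV.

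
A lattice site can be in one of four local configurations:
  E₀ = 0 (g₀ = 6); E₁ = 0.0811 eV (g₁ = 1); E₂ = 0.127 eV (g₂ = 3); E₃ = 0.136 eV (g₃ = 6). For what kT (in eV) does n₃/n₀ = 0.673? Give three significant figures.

0.343 eV

n₃/n₀ = (g₃/g₀) exp[−(E₃−E₀)/kT] = 0.673.
⇒ (E₃−E₀)/kT = ln((6/6)/0.673) = ln(1.4859) = 0.39602.
kT = 0.136 eV / 0.39602 = 0.343 eV.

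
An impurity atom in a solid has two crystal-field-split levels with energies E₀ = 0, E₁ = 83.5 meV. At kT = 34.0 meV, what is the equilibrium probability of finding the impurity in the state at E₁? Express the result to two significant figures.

0.079

Eᵢ/kT = 0, 2.456.
Z = Σ e^(−Eᵢ/kT) = e^(−0) + e^(−2.456) = 1.000 + 0.08578 = 1.086.
P₁ = e^(−E₁/kT) / Z = 0.08578/1.086 = 0.079.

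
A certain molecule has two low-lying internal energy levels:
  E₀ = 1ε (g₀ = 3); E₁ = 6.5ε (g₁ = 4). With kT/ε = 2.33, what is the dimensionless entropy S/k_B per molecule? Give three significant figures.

1.48

Eᵢ/kT = 0.42918, 2.7897.
Z = Σ gᵢe^(−Eᵢ/kT) = 3·e^(−0.42918) + 4·e^(−2.7897) = 1.9531 + 0.24576 = 2.1989.
⟨E⟩ = Σ EᵢPᵢ = 1.6147 ε.
S/k_B = ln Z + ⟨E⟩/kT = ln(2.1989) + 1.6147/2.33 = 0.78796 + 0.69300 = 1.48.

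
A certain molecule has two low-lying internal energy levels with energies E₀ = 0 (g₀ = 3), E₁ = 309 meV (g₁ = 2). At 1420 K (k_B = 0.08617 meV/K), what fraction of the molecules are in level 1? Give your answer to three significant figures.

k_BT = 0.08617 × 1420 K = 122.36 meV.
Eᵢ/kT = 0, 2.5253.
Z = Σ gᵢe^(−Eᵢ/kT) = 3·e^(−0) + 2·e^(−2.5253) = 3.0000 + 0.16007 = 3.1601.
P₁ = g₁ e^(−E₁/kT) / Z = 0.16007/3.1601 = 0.0507.

0.0507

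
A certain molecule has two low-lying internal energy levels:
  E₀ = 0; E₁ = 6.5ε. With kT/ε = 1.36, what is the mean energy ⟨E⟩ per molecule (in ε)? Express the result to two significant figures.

Eᵢ/kT = 0, 4.779.
Z = Σ e^(−Eᵢ/kT) = e^(−0) + e^(−4.779) = 1.000 + 0.008404 = 1.008.
⟨E⟩ = Σ Eᵢ e^(−Eᵢ/kT) / Z = (0·1.000 + 6.5·0.008404) / 1.008 = 0.054 ε.

0.054 ε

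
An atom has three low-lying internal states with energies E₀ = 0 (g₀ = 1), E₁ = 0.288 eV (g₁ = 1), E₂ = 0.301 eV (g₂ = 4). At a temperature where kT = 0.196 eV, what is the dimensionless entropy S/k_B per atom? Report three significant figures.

Eᵢ/kT = 0, 1.4694, 1.5357.
Z = Σ gᵢe^(−Eᵢ/kT) = 1·e^(−0) + 1·e^(−1.4694) + 4·e^(−1.5357) = 1.0000 + 0.23006 + 0.86122 = 2.0913.
⟨E⟩ = Σ EᵢPᵢ = 0.15564 eV.
S/k_B = ln Z + ⟨E⟩/kT = ln(2.0913) + 0.15564/0.196 = 0.73779 + 0.79408 = 1.53.

1.53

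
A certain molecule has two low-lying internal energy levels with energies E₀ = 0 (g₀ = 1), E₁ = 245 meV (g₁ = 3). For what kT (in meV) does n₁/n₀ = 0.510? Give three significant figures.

138 meV

n₁/n₀ = (g₁/g₀) exp[−(E₁−E₀)/kT] = 0.510.
⇒ (E₁−E₀)/kT = ln((3/1)/0.510) = ln(5.8824) = 1.7720.
kT = 245 meV / 1.7720 = 138 meV.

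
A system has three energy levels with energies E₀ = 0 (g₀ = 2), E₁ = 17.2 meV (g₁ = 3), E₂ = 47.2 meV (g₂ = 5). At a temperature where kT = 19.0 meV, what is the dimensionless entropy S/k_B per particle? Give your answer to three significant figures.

Eᵢ/kT = 0, 0.90526, 2.4842.
Z = Σ gᵢe^(−Eᵢ/kT) = 2·e^(−0) + 3·e^(−0.90526) + 5·e^(−2.4842) = 2.0000 + 1.2133 + 0.41696 = 3.6303.
⟨E⟩ = Σ EᵢPᵢ = 11.170 meV.
S/k_B = ln Z + ⟨E⟩/kT = ln(3.6303) + 11.170/19.0 = 1.2893 + 0.58789 = 1.88.

1.88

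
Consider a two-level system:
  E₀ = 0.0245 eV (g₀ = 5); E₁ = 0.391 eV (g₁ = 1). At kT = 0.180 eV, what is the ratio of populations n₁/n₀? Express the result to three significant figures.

n₁/n₀ = (g₁/g₀) exp[−(E₁−E₀)/kT] = (1/5) × exp(−(0.3665 eV)/(0.180 eV)) = (1/5) × exp(-2.0361) = 0.0261.

0.0261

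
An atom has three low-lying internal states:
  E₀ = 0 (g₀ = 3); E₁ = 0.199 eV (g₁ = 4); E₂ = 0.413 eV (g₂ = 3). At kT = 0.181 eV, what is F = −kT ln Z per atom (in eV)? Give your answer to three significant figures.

-0.278 eV

Eᵢ/kT = 0, 1.0994, 2.2818.
Z = Σ gᵢe^(−Eᵢ/kT) = 3·e^(−0) + 4·e^(−1.0994) + 3·e^(−2.2818) = 3.0000 + 1.3323 + 0.30630 = 4.6386.
F = −kT ln Z = −0.181 × ln(4.6386) = −0.181 × 1.5344 = -0.278 eV.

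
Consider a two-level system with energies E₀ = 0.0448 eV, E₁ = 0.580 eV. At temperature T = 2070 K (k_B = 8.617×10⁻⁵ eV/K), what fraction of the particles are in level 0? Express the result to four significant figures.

0.9526

k_BT = 8.617×10⁻⁵ × 2070 K = 0.178372 eV.
Eᵢ/kT = 0.251160, 3.25163.
Z = Σ e^(−Eᵢ/kT) = e^(−0.251160) + e^(−3.25163) = 0.777898 + 0.0387111 = 0.816609.
P₀ = e^(−E₀/kT) / Z = 0.777898/0.816609 = 0.9526.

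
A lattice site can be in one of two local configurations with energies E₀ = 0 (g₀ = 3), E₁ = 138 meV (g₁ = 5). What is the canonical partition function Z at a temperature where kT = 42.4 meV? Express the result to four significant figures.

Eᵢ/kT = 0, 3.25472.
Z = Σ gᵢe^(−Eᵢ/kT) = 3·e^(−0) + 5·e^(−3.25472) = 3.00000 + 0.192958 = 3.19296.

Z = 3.193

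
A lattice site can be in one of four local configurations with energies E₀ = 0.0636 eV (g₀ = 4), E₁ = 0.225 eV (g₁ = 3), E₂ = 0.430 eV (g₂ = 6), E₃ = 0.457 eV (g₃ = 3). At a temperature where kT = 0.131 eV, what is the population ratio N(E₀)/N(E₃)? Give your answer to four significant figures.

26.86

n₀/n₃ = (g₀/g₃) exp[−(E₀−E₃)/kT] = (4/3) × exp(−(-0.3934 eV)/(0.131 eV)) = (4/3) × exp(3.00305) = 26.86.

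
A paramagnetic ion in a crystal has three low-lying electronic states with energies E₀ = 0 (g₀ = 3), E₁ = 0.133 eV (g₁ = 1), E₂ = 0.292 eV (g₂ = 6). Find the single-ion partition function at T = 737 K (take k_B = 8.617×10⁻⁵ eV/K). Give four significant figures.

Z = 3.184

k_BT = 8.617×10⁻⁵ × 737 K = 0.0635073 eV.
Eᵢ/kT = 0, 2.09425, 4.59790.
Z = Σ gᵢe^(−Eᵢ/kT) = 3·e^(−0) + 1·e^(−2.09425) + 6·e^(−4.59790) = 3.00000 + 0.123163 + 0.0604378 = 3.18360.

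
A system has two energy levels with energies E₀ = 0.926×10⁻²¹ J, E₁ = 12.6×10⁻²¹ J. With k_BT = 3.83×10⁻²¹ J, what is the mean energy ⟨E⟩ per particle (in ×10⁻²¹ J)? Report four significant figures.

Eᵢ/kT = 0.241775, 3.28982.
Z = Σ e^(−Eᵢ/kT) = e^(−0.241775) + e^(−3.28982) = 0.785233 + 0.0372606 = 0.822494.
⟨E⟩ = Σ Eᵢ e^(−Eᵢ/kT) / Z = (0.926·0.785233 + 12.6·0.0372606) / 0.822494 = 1.455 ×10⁻²¹ J.

1.455 ×10⁻²¹ J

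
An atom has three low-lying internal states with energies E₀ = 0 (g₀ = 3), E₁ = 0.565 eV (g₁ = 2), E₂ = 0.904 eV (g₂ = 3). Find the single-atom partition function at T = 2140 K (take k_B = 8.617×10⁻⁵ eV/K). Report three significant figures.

k_BT = 8.617×10⁻⁵ × 2140 K = 0.18440 eV.
Eᵢ/kT = 0, 3.0640, 4.9024.
Z = Σ gᵢe^(−Eᵢ/kT) = 3·e^(−0) + 2·e^(−3.0640) + 3·e^(−4.9024) = 3.0000 + 0.093401 + 0.022286 = 3.1157.

Z = 3.12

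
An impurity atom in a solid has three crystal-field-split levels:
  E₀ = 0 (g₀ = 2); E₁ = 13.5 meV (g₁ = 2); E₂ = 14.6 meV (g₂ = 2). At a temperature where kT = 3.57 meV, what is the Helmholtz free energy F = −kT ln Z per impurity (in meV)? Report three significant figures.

-2.61 meV

Eᵢ/kT = 0, 3.7815, 4.0896.
Z = Σ gᵢe^(−Eᵢ/kT) = 2·e^(−0) + 2·e^(−3.7815) + 2·e^(−4.0896) = 2.0000 + 0.045577 + 0.033492 = 2.0791.
F = −kT ln Z = −3.57 × ln(2.0791) = −3.57 × 0.73194 = -2.61 meV.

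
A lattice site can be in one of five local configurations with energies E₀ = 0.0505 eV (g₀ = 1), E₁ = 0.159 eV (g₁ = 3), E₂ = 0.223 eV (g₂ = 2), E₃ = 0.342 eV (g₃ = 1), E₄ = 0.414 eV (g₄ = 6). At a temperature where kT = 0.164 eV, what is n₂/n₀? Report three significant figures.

n₂/n₀ = (g₂/g₀) exp[−(E₂−E₀)/kT] = (2/1) × exp(−(0.1725 eV)/(0.164 eV)) = (2/1) × exp(-1.0518) = 0.699.

0.699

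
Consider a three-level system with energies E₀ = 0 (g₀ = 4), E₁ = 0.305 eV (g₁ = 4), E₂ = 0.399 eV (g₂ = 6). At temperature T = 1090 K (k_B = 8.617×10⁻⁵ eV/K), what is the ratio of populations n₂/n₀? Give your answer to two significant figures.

k_BT = 8.617×10⁻⁵ × 1090 K = 0.09393 eV.
n₂/n₀ = (g₂/g₀) exp[−(E₂−E₀)/kT] = (6/4) × exp(−(0.399 eV)/(0.09393 eV)) = (6/4) × exp(-4.248) = 0.021.

0.021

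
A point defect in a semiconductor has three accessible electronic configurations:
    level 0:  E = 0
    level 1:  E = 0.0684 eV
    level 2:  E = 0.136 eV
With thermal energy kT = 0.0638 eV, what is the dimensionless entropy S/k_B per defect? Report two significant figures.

0.80

Eᵢ/kT = 0, 1.072, 2.132.
Z = Σ e^(−Eᵢ/kT) = e^(−0) + e^(−1.072) + e^(−2.132) = 1.000 + 0.3423 + 0.1186 = 1.461.
⟨E⟩ = Σ EᵢPᵢ = 0.02707 eV.
S/k_B = ln Z + ⟨E⟩/kT = ln(1.461) + 0.02707/0.0638 = 0.3791 + 0.4243 = 0.80.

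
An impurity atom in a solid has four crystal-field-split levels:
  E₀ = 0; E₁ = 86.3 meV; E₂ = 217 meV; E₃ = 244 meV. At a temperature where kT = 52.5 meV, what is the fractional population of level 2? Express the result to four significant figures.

Eᵢ/kT = 0, 1.64381, 4.13333, 4.64762.
Z = Σ e^(−Eᵢ/kT) = e^(−0) + e^(−1.64381) + e^(−4.13333) + e^(−4.64762) = 1.00000 + 0.193242 + 0.0160294 + 0.00958439 = 1.21886.
P₂ = e^(−E₂/kT) / Z = 0.0160294/1.21886 = 0.01315.

0.01315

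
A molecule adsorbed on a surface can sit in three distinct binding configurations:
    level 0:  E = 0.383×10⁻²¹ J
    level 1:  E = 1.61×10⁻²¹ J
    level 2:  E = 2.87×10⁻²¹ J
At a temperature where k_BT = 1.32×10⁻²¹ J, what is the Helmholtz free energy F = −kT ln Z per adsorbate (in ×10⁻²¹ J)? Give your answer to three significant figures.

Eᵢ/kT = 0.29015, 1.2197, 2.1742.
Z = Σ e^(−Eᵢ/kT) = e^(−0.29015) + e^(−1.2197) + e^(−2.1742) = 0.74815 + 0.29532 + 0.11370 = 1.1572.
F = −kT ln Z = −1.32 × ln(1.1572) = −1.32 × 0.14600 = -0.193 ×10⁻²¹ J.

-0.193 ×10⁻²¹ J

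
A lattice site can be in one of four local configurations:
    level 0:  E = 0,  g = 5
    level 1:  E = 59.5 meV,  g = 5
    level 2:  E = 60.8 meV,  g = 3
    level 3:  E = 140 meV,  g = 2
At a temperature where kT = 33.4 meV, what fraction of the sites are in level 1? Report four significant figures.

Eᵢ/kT = 0, 1.78144, 1.82036, 4.19162.
Z = Σ gᵢe^(−Eᵢ/kT) = 5·e^(−0) + 5·e^(−1.78144) + 3·e^(−1.82036) + 2·e^(−4.19162) = 5.00000 + 0.841977 + 0.485902 + 0.0302435 = 6.35812.
P₁ = g₁ e^(−E₁/kT) / Z = 0.841977/6.35812 = 0.1324.

0.1324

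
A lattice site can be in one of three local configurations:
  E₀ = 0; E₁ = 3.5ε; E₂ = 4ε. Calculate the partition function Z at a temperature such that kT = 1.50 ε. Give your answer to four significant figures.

Eᵢ/kT = 0, 2.33333, 2.66667.
Z = Σ e^(−Eᵢ/kT) = e^(−0) + e^(−2.33333) + e^(−2.66667) = 1.00000 + 0.0969723 + 0.0694832 = 1.16646.

Z = 1.166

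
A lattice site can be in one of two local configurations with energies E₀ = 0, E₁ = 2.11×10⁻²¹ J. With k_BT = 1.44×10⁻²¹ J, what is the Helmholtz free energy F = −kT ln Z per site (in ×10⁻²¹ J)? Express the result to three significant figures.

-0.299 ×10⁻²¹ J

Eᵢ/kT = 0, 1.4653.
Z = Σ e^(−Eᵢ/kT) = e^(−0) + e^(−1.4653) = 1.0000 + 0.23101 = 1.2310.
F = −kT ln Z = −1.44 × ln(1.2310) = −1.44 × 0.20783 = -0.299 ×10⁻²¹ J.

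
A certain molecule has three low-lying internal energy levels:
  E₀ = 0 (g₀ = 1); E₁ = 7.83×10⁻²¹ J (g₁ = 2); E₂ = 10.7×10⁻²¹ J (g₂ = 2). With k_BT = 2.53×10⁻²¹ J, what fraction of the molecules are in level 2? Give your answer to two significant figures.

Eᵢ/kT = 0, 3.095, 4.229.
Z = Σ gᵢe^(−Eᵢ/kT) = 1·e^(−0) + 2·e^(−3.095) + 2·e^(−4.229) = 1.000 + 0.09055 + 0.02913 = 1.120.
P₂ = g₂ e^(−E₂/kT) / Z = 0.02913/1.120 = 0.026.

0.026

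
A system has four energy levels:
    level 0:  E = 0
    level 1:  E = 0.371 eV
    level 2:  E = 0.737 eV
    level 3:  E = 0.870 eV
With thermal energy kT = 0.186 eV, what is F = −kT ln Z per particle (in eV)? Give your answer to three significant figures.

-0.0283 eV

Eᵢ/kT = 0, 1.9946, 3.9624, 4.6774.
Z = Σ e^(−Eᵢ/kT) = e^(−0) + e^(−1.9946) + e^(−3.9624) + e^(−4.6774) = 1.0000 + 0.13607 + 0.019017 + 0.0093032 = 1.1644.
F = −kT ln Z = −0.186 × ln(1.1644) = −0.186 × 0.15221 = -0.0283 eV.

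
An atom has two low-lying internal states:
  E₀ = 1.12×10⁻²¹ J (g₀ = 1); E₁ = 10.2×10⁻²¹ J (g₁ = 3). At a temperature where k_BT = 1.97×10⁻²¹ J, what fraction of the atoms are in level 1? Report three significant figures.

Eᵢ/kT = 0.56853, 5.1777.
Z = Σ gᵢe^(−Eᵢ/kT) = 1·e^(−0.56853) + 3·e^(−5.1777) = 0.56636 + 0.016923 = 0.58328.
P₁ = g₁ e^(−E₁/kT) / Z = 0.016923/0.58328 = 0.0290.

0.0290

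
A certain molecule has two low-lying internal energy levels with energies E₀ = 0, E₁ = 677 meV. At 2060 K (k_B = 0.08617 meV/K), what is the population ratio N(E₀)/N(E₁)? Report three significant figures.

45.3

k_BT = 0.08617 × 2060 K = 177.51 meV.
n₀/n₁ = exp[−(E₀−E₁)/kT] = exp(−(-677 meV)/(177.51 meV)) = exp(3.8139) = 45.3.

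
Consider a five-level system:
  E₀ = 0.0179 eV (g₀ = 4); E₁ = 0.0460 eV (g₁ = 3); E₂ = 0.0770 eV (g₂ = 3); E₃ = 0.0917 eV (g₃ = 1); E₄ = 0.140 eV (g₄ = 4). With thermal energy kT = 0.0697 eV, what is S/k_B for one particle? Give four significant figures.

2.538

Eᵢ/kT = 0.256815, 0.659971, 1.10473, 1.31564, 2.00861.
Z = Σ gᵢe^(−Eᵢ/kT) = 4·e^(−0.256815) + 3·e^(−0.659971) + 3·e^(−1.10473) + 1·e^(−1.31564) + 4·e^(−2.00861) = 3.09405 + 1.55060 + 0.993901 + 0.268303 + 0.536700 = 6.44355.
⟨E⟩ = Σ EᵢPᵢ = 0.0470211 eV.
S/k_B = ln Z + ⟨E⟩/kT = ln(6.44355) + 0.0470211/0.0697 = 1.86308 + 0.674621 = 2.538.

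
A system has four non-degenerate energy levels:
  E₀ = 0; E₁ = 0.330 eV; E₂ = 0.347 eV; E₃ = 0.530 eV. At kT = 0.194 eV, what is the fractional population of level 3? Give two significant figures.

Eᵢ/kT = 0, 1.701, 1.789, 2.732.
Z = Σ e^(−Eᵢ/kT) = e^(−0) + e^(−1.701) + e^(−1.789) + e^(−2.732) = 1.000 + 0.1825 + 0.1671 + 0.06509 = 1.415.
P₃ = e^(−E₃/kT) / Z = 0.06509/1.415 = 0.046.

0.046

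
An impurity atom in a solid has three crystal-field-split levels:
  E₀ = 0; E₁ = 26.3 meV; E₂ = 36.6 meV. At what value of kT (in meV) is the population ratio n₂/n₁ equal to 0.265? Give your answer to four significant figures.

7.756 meV

n₂/n₁ = exp[−(E₂−E₁)/kT] = 0.265.
⇒ (E₂−E₁)/kT = ln(1/0.265) = ln(3.77358) = 1.32802.
kT = 10.3 meV / 1.32802 = 7.756 meV.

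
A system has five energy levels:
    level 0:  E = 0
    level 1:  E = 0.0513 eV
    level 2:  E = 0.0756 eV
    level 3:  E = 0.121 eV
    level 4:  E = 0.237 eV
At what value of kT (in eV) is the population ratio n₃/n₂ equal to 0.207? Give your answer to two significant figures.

0.029 eV

n₃/n₂ = exp[−(E₃−E₂)/kT] = 0.207.
⇒ (E₃−E₂)/kT = ln(1/0.207) = ln(4.831) = 1.575.
kT = 0.0454 eV / 1.575 = 0.029 eV.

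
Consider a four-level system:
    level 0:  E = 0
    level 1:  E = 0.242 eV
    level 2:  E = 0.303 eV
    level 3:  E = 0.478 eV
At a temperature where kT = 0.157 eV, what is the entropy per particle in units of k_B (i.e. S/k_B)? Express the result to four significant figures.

0.8781

Eᵢ/kT = 0, 1.54140, 1.92994, 3.04459.
Z = Σ e^(−Eᵢ/kT) = e^(−0) + e^(−1.54140) + e^(−1.92994) + e^(−3.04459) = 1.00000 + 0.214081 + 0.145157 + 0.0476158 = 1.40685.
⟨E⟩ = Σ EᵢPᵢ = 0.0842666 eV.
S/k_B = ln Z + ⟨E⟩/kT = ln(1.40685) + 0.0842666/0.157 = 0.341353 + 0.536730 = 0.8781.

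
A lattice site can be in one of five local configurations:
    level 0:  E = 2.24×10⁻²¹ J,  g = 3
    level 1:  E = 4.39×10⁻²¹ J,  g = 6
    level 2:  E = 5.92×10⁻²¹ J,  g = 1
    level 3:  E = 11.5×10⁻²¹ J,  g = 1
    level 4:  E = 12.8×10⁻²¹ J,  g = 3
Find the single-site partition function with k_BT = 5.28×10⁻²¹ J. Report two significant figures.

Eᵢ/kT = 0.4242, 0.8314, 1.121, 2.178, 2.424.
Z = Σ gᵢe^(−Eᵢ/kT) = 3·e^(−0.4242) + 6·e^(−0.8314) + 1·e^(−1.121) + 1·e^(−2.178) + 3·e^(−2.424) = 1.963 + 2.613 + 0.3260 + 0.1133 + 0.2657 = 5.281.

Z = 5.3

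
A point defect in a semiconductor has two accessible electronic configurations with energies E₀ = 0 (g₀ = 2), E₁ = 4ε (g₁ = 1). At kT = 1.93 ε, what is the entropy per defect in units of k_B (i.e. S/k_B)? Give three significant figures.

Eᵢ/kT = 0, 2.0725.
Z = Σ gᵢe^(−Eᵢ/kT) = 2·e^(−0) + 1·e^(−2.0725) = 2.0000 + 0.12587 = 2.1259.
⟨E⟩ = Σ EᵢPᵢ = 0.23683 ε.
S/k_B = ln Z + ⟨E⟩/kT = ln(2.1259) + 0.23683/1.93 = 0.75420 + 0.12271 = 0.877.

0.877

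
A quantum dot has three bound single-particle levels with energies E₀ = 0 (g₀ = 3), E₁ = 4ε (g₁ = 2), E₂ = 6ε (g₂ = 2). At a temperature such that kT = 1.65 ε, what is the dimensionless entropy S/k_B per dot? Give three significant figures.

1.36

Eᵢ/kT = 0, 2.4242, 3.6364.
Z = Σ gᵢe^(−Eᵢ/kT) = 3·e^(−0) + 2·e^(−2.4242) + 2·e^(−3.6364) = 3.0000 + 0.17710 + 0.052694 = 3.2298.
⟨E⟩ = Σ EᵢPᵢ = 0.31722 ε.
S/k_B = ln Z + ⟨E⟩/kT = ln(3.2298) + 0.31722/1.65 = 1.1724 + 0.19225 = 1.36.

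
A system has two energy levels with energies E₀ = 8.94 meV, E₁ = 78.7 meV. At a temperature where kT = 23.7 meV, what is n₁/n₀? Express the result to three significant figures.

n₁/n₀ = exp[−(E₁−E₀)/kT] = exp(−(69.76 meV)/(23.7 meV)) = exp(-2.9435) = 0.0527.

0.0527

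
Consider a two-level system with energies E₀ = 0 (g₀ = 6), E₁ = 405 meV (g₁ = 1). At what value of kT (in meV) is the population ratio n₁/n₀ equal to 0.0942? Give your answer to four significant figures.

709.8 meV

n₁/n₀ = (g₁/g₀) exp[−(E₁−E₀)/kT] = 0.0942.
⇒ (E₁−E₀)/kT = ln((1/6)/0.0942) = ln(1.76929) = 0.570578.
kT = 405 meV / 0.570578 = 709.8 meV.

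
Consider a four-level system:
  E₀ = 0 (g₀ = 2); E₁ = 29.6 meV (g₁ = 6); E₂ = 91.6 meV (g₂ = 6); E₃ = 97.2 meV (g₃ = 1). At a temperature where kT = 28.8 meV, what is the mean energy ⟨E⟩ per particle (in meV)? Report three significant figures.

20.2 meV

Eᵢ/kT = 0, 1.0278, 3.1806, 3.3750.
Z = Σ gᵢe^(−Eᵢ/kT) = 2·e^(−0) + 6·e^(−1.0278) + 6·e^(−3.1806) + 1·e^(−3.3750) = 2.0000 + 2.1468 + 0.24936 + 0.034218 = 4.4304.
⟨E⟩ = Σ Eᵢ gᵢe^(−Eᵢ/kT) / Z = (0·2.0000 + 29.6·2.1468 + 91.6·0.24936 + 97.2·0.034218) / 4.4304 = 20.2 meV.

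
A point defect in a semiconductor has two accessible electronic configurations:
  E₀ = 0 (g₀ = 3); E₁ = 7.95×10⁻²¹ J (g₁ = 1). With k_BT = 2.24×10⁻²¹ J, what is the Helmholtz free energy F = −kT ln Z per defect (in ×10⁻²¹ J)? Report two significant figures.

Eᵢ/kT = 0, 3.549.
Z = Σ gᵢe^(−Eᵢ/kT) = 3·e^(−0) + 1·e^(−3.549) = 3.000 + 0.02875 = 3.029.
F = −kT ln Z = −2.24 × ln(3.029) = −2.24 × 1.108 = -2.5 ×10⁻²¹ J.

-2.5 ×10⁻²¹ J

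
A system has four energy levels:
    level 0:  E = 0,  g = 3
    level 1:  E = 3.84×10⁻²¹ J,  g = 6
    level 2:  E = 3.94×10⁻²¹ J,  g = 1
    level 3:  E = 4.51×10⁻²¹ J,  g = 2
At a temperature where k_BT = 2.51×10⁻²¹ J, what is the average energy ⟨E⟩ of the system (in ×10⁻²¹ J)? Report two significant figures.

1.5 ×10⁻²¹ J

Eᵢ/kT = 0, 1.530, 1.570, 1.797.
Z = Σ gᵢe^(−Eᵢ/kT) = 3·e^(−0) + 6·e^(−1.530) + 1·e^(−1.570) + 2·e^(−1.797) = 3.000 + 1.299 + 0.2080 + 0.3316 = 4.839.
⟨E⟩ = Σ Eᵢ gᵢe^(−Eᵢ/kT) / Z = (0·3.000 + 3.84·1.299 + 3.94·0.2080 + 4.51·0.3316) / 4.839 = 1.5 ×10⁻²¹ J.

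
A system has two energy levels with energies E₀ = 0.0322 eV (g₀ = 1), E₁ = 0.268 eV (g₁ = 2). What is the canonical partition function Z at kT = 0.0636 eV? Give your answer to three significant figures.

Eᵢ/kT = 0.50629, 4.2138.
Z = Σ gᵢe^(−Eᵢ/kT) = 1·e^(−0.50629) + 2·e^(−4.2138) = 0.60273 + 0.029580 = 0.63231.

Z = 0.632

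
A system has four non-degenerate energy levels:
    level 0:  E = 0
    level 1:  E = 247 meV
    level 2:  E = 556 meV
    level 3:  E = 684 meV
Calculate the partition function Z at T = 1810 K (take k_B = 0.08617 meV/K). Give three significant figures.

k_BT = 0.08617 × 1810 K = 155.97 meV.
Eᵢ/kT = 0, 1.5836, 3.5648, 4.3855.
Z = Σ e^(−Eᵢ/kT) = e^(−0) + e^(−1.5836) + e^(−3.5648) + e^(−4.3855) = 1.0000 + 0.20523 + 0.028303 + 0.012457 = 1.2460.

Z = 1.25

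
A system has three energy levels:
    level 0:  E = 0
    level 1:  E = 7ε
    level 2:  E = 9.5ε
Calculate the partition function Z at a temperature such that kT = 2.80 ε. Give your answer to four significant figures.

Eᵢ/kT = 0, 2.50000, 3.39286.
Z = Σ e^(−Eᵢ/kT) = e^(−0) + e^(−2.50000) + e^(−3.39286) = 1.00000 + 0.0820850 + 0.0336124 = 1.11570.

Z = 1.116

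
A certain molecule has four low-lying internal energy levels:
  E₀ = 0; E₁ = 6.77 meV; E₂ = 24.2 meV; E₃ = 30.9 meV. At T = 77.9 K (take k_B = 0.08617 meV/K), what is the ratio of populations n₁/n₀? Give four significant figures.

0.3647

k_BT = 0.08617 × 77.9 K = 6.71264 meV.
n₁/n₀ = exp[−(E₁−E₀)/kT] = exp(−(6.77 meV)/(6.71264 meV)) = exp(-1.00855) = 0.3647.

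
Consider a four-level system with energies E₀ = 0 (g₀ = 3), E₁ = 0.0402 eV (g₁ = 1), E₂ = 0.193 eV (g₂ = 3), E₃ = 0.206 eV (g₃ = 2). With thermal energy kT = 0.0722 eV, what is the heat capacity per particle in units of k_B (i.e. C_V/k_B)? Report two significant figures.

Eᵢ/kT = 0, 0.5568, 2.673, 2.853.
Z = Σ gᵢe^(−Eᵢ/kT) = 3·e^(−0) + 1·e^(−0.5568) + 3·e^(−2.673) + 2·e^(−2.853) = 3.000 + 0.5730 + 0.2071 + 0.1153 = 3.895.
⟨E⟩ = 0.02227 eV, ⟨E²⟩ = 0.003474 eV².
C_V/k_B = (⟨E²⟩ − ⟨E⟩²)/(kT)² = (0.003474 − 0.0004960)/0.005213 = 0.57.

0.57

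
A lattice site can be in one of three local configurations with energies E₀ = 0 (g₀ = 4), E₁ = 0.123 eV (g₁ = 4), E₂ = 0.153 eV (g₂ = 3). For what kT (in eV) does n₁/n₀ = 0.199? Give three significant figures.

0.0762 eV

n₁/n₀ = (g₁/g₀) exp[−(E₁−E₀)/kT] = 0.199.
⇒ (E₁−E₀)/kT = ln((4/4)/0.199) = ln(5.0251) = 1.6144.
kT = 0.123 eV / 1.6144 = 0.0762 eV.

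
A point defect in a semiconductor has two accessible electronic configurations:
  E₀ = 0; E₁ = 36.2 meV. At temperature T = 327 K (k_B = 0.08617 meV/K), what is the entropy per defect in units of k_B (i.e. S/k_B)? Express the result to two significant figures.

k_BT = 0.08617 × 327 K = 28.18 meV.
Eᵢ/kT = 0, 1.285.
Z = Σ e^(−Eᵢ/kT) = e^(−0) + e^(−1.285) = 1.000 + 0.2767 = 1.277.
⟨E⟩ = Σ EᵢPᵢ = 7.844 meV.
S/k_B = ln Z + ⟨E⟩/kT = ln(1.277) + 7.844/28.18 = 0.2445 + 0.2784 = 0.52.

0.52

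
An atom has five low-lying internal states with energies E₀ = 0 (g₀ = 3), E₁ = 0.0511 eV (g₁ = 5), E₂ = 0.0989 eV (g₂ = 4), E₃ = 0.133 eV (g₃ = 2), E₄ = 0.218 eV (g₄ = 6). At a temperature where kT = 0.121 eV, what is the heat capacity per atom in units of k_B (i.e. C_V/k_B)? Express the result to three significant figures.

0.293

Eᵢ/kT = 0, 0.42231, 0.81736, 1.0992, 1.8017.
Z = Σ gᵢe^(−Eᵢ/kT) = 3·e^(−0) + 5·e^(−0.42231) + 4·e^(−0.81736) + 2·e^(−1.0992) + 6·e^(−1.8017) = 3.0000 + 3.2777 + 1.7664 + 0.66627 + 0.99011 = 9.7005.
⟨E⟩ = 0.066661 eV, ⟨E²⟩ = 0.0087290 eV².
C_V/k_B = (⟨E²⟩ − ⟨E⟩²)/(kT)² = (0.0087290 − 0.0044437)/0.014641 = 0.293.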